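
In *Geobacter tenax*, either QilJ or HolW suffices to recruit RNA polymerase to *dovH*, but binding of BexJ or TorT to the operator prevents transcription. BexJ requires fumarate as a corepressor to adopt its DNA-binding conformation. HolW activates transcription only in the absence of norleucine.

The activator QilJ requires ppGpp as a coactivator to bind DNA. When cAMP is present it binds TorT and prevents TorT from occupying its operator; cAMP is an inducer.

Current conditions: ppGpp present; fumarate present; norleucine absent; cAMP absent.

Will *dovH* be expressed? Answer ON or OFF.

OFF

Fumarate is present, so BexJ is active.
ppGpp is present, so QilJ is active.
cAMP is absent, so TorT is active.
Norleucine is absent, so HolW is active.
With repressor BexJ bound, *dovH* is not transcribed.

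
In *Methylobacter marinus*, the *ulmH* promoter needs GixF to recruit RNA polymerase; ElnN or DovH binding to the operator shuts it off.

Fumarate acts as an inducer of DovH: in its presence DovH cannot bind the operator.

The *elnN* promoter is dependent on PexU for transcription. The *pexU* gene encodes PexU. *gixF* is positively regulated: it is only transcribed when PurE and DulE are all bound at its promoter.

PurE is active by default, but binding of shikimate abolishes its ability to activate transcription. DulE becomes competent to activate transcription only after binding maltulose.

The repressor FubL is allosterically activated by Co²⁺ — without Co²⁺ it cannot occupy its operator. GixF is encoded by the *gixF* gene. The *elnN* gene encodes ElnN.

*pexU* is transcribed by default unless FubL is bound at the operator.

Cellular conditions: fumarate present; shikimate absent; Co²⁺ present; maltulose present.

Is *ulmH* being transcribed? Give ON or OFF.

ON

Co²⁺ is present, so FubL is active.
With repressor FubL bound, *pexU* is not transcribed.
So PexU is not produced.
Required activator PexU is absent, so *elnN* is not transcribed.
So ElnN is not produced.
Shikimate is absent, so PurE is active.
Maltulose is present, so DulE is active.
No repressor is bound and PurE and DulE are active, so *gixF* is transcribed.
So GixF is produced and active.
Fumarate is present, so DovH is inactive.
No repressor is bound and GixF is active, so *ulmH* is transcribed.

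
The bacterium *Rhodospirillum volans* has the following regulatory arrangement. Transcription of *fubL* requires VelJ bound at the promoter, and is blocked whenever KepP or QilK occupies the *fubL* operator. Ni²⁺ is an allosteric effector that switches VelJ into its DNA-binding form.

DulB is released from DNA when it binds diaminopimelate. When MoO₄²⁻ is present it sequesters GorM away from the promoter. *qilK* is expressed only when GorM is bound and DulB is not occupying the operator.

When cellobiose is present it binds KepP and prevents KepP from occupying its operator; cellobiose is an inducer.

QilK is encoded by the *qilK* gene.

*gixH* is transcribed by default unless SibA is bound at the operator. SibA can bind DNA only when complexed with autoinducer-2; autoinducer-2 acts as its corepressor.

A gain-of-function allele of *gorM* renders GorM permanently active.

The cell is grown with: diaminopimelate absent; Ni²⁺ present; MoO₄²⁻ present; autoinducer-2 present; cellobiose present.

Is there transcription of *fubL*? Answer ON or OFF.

ON

Cellobiose is present, so KepP is inactive.
Ni²⁺ is present, so VelJ is active.
GorM is constitutively active in this strain.
Diaminopimelate is absent, so DulB is active.
With repressor DulB bound, *qilK* is not transcribed.
So QilK is not produced.
No repressor is bound and VelJ is active, so *fubL* is transcribed.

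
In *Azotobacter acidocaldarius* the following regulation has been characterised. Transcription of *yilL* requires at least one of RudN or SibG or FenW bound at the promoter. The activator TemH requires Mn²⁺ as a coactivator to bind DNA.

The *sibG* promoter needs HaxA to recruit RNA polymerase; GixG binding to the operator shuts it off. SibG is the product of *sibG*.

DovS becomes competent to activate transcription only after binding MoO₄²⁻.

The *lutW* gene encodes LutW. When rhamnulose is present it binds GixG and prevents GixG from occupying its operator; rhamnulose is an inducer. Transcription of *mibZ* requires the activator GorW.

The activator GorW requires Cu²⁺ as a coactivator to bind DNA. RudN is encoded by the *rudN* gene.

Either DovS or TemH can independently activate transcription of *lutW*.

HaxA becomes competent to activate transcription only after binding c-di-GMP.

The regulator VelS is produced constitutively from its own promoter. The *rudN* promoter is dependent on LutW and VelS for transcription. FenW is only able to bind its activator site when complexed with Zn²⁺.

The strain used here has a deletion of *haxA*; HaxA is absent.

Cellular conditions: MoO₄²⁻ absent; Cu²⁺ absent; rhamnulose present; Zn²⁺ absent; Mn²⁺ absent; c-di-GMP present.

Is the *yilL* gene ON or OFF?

OFF

MoO₄²⁻ is absent, so DovS is inactive.
Mn²⁺ is absent, so TemH is inactive.
No activator is available at the *lutW* promoter, so *lutW* is not transcribed.
So LutW is not produced.
VelS is produced constitutively and is active.
Required activator LutW is absent, so *rudN* is not transcribed.
So RudN is not produced.
Rhamnulose is present, so GixG is inactive.
HaxA is non-functional in this strain, so it has no effect.
Required activator HaxA is absent, so *sibG* is not transcribed.
So SibG is not produced.
Zn²⁺ is absent, so FenW is inactive.
No activator is available at the *yilL* promoter, so *yilL* is not transcribed.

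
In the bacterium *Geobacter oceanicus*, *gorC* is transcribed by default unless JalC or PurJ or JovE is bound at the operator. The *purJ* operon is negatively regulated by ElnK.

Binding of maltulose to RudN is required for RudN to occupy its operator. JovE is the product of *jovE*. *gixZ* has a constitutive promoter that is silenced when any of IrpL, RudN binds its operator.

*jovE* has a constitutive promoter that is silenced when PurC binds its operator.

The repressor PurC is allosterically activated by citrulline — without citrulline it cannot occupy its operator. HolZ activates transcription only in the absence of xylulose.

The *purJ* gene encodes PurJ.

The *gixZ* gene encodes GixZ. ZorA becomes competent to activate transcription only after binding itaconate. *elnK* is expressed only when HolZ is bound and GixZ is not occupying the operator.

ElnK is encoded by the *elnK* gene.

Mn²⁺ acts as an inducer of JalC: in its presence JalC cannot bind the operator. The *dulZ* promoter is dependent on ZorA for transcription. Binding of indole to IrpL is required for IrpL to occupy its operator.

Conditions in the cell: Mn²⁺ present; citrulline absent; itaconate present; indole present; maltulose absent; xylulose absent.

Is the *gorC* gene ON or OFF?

Mn²⁺ is present, so JalC is inactive.
Indole is present, so IrpL is active.
Maltulose is absent, so RudN is inactive.
With repressor IrpL bound, *gixZ* is not transcribed.
So GixZ is not produced.
Xylulose is absent, so HolZ is active.
No repressor is bound and HolZ is active, so *elnK* is transcribed.
So ElnK is produced and active.
With repressor ElnK bound, *purJ* is not transcribed.
So PurJ is not produced.
Citrulline is absent, so PurC is inactive.
With no repressor bound, *jovE* is transcribed.
So JovE is produced and active.
With repressor JovE bound, *gorC* is not transcribed.

OFF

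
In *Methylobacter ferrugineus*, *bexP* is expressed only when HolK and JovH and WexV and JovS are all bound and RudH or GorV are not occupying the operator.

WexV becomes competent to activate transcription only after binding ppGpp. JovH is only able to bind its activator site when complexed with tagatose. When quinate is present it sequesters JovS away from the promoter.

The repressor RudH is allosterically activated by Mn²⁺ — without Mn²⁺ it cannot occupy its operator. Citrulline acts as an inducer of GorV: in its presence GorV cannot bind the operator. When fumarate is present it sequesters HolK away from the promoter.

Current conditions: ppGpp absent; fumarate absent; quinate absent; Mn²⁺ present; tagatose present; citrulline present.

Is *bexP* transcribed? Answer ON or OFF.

OFF

Mn²⁺ is present, so RudH is active.
Fumarate is absent, so HolK is active.
Tagatose is present, so JovH is active.
ppGpp is absent, so WexV is inactive.
Quinate is absent, so JovS is active.
Citrulline is present, so GorV is inactive.
With repressor RudH bound, *bexP* is not transcribed.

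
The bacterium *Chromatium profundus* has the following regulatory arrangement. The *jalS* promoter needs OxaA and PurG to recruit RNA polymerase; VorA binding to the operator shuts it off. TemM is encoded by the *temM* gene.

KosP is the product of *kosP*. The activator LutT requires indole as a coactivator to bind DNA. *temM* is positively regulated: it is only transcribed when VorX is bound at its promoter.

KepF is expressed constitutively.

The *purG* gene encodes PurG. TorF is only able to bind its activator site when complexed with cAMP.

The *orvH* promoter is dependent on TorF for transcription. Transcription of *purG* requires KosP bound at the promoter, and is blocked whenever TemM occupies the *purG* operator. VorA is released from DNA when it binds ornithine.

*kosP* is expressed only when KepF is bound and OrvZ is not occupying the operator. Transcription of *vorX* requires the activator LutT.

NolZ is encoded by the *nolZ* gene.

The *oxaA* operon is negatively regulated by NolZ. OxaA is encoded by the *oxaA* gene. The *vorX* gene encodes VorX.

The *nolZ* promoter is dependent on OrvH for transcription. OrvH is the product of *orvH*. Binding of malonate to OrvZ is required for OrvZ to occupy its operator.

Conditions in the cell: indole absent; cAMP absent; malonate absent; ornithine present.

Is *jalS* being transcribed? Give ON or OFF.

cAMP is absent, so TorF is inactive.
Required activator TorF is absent, so *orvH* is not transcribed.
So OrvH is not produced.
Required activator OrvH is absent, so *nolZ* is not transcribed.
So NolZ is not produced.
With no repressor bound, *oxaA* is transcribed.
So OxaA is produced and active.
Ornithine is present, so VorA is inactive.
Indole is absent, so LutT is inactive.
Required activator LutT is absent, so *vorX* is not transcribed.
So VorX is not produced.
Required activator VorX is absent, so *temM* is not transcribed.
So TemM is not produced.
KepF is produced constitutively and is active.
Malonate is absent, so OrvZ is inactive.
No repressor is bound and KepF is active, so *kosP* is transcribed.
So KosP is produced and active.
No repressor is bound and KosP is active, so *purG* is transcribed.
So PurG is produced and active.
No repressor is bound and OxaA and PurG are active, so *jalS* is transcribed.

ON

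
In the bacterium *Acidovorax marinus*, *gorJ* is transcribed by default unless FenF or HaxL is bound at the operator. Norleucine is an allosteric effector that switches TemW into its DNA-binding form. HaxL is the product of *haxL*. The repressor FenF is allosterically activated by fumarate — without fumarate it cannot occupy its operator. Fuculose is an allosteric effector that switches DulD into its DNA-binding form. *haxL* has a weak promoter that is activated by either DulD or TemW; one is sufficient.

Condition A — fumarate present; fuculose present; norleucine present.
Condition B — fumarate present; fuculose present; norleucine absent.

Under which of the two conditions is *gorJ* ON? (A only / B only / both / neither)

neither

Condition A:
Fumarate is present, so FenF is active.
Fuculose is present, so DulD is active.
Norleucine is present, so TemW is active.
Activator DulD is present, so *haxL* is transcribed.
So HaxL is produced and active.
With repressor FenF bound, *gorJ* is not transcribed.
→ *gorJ* is OFF in A.
Condition B:
Fumarate is present, so FenF is active.
Fuculose is present, so DulD is active.
Norleucine is absent, so TemW is inactive.
Activator DulD is present, so *haxL* is transcribed.
So HaxL is produced and active.
With repressor FenF bound, *gorJ* is not transcribed.
→ *gorJ* is OFF in B.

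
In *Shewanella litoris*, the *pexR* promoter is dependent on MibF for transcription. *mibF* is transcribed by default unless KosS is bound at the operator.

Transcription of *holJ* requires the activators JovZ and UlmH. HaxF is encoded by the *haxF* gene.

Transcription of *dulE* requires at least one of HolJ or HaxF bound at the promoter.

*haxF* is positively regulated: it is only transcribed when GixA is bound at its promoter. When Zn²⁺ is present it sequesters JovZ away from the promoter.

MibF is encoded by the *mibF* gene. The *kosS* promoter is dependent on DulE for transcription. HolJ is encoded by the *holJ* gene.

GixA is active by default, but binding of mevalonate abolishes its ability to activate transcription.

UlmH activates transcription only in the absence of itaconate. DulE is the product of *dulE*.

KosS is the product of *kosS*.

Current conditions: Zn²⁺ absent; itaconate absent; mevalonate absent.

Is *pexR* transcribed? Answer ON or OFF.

Zn²⁺ is absent, so JovZ is active.
Itaconate is absent, so UlmH is active.
No repressor is bound and JovZ and UlmH are active, so *holJ* is transcribed.
So HolJ is produced and active.
Mevalonate is absent, so GixA is active.
No repressor is bound and GixA is active, so *haxF* is transcribed.
So HaxF is produced and active.
Activator HolJ is present, so *dulE* is transcribed.
So DulE is produced and active.
No repressor is bound and DulE is active, so *kosS* is transcribed.
So KosS is produced and active.
With repressor KosS bound, *mibF* is not transcribed.
So MibF is not produced.
Required activator MibF is absent, so *pexR* is not transcribed.

OFF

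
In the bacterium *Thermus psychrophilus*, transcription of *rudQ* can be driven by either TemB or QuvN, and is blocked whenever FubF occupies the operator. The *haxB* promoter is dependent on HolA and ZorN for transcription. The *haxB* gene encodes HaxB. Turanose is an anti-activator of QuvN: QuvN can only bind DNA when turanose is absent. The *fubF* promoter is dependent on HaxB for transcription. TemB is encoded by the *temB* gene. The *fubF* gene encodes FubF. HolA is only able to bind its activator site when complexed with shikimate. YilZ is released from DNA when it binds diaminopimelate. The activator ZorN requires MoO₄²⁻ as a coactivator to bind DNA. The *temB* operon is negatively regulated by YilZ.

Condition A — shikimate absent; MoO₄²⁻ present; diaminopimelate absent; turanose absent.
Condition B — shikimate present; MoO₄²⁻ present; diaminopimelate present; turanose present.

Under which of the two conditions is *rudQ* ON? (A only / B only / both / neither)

A only

Condition A:
Shikimate is absent, so HolA is inactive.
MoO₄²⁻ is present, so ZorN is active.
Required activator HolA is absent, so *haxB* is not transcribed.
So HaxB is not produced.
Required activator HaxB is absent, so *fubF* is not transcribed.
So FubF is not produced.
Diaminopimelate is absent, so YilZ is active.
With repressor YilZ bound, *temB* is not transcribed.
So TemB is not produced.
Turanose is absent, so QuvN is active.
Activator QuvN is present, so *rudQ* is transcribed.
→ *rudQ* is ON in A.
Condition B:
Shikimate is present, so HolA is active.
MoO₄²⁻ is present, so ZorN is active.
No repressor is bound and HolA and ZorN are active, so *haxB* is transcribed.
So HaxB is produced and active.
No repressor is bound and HaxB is active, so *fubF* is transcribed.
So FubF is produced and active.
Diaminopimelate is present, so YilZ is inactive.
With no repressor bound, *temB* is transcribed.
So TemB is produced and active.
Turanose is present, so QuvN is inactive.
With repressor FubF bound, *rudQ* is not transcribed.
→ *rudQ* is OFF in B.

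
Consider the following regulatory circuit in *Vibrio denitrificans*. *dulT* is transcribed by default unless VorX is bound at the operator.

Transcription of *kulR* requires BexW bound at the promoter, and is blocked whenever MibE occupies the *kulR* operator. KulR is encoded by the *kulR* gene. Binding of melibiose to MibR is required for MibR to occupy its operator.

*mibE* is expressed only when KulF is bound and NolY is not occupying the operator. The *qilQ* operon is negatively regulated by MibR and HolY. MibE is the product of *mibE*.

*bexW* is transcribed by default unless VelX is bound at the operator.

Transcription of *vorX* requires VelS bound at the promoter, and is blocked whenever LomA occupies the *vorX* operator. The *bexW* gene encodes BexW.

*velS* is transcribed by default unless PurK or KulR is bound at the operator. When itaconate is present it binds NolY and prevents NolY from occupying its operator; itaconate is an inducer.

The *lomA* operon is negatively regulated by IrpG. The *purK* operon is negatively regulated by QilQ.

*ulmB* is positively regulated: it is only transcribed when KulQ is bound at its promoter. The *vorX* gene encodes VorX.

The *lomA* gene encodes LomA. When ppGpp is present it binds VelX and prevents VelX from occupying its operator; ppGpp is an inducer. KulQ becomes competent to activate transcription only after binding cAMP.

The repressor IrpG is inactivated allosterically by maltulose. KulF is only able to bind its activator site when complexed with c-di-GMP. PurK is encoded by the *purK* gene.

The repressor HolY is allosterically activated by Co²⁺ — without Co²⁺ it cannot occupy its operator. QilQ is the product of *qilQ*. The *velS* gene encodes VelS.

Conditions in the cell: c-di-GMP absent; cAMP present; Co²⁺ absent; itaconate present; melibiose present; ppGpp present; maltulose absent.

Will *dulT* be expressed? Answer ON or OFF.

Melibiose is present, so MibR is active.
Co²⁺ is absent, so HolY is inactive.
With repressor MibR bound, *qilQ* is not transcribed.
So QilQ is not produced.
With no repressor bound, *purK* is transcribed.
So PurK is produced and active.
ppGpp is present, so VelX is inactive.
With no repressor bound, *bexW* is transcribed.
So BexW is produced and active.
Itaconate is present, so NolY is inactive.
c-di-GMP is absent, so KulF is inactive.
Required activator KulF is absent, so *mibE* is not transcribed.
So MibE is not produced.
No repressor is bound and BexW is active, so *kulR* is transcribed.
So KulR is produced and active.
With repressor PurK bound, *velS* is not transcribed.
So VelS is not produced.
Maltulose is absent, so IrpG is active.
With repressor IrpG bound, *lomA* is not transcribed.
So LomA is not produced.
Required activator VelS is absent, so *vorX* is not transcribed.
So VorX is not produced.
With no repressor bound, *dulT* is transcribed.

ON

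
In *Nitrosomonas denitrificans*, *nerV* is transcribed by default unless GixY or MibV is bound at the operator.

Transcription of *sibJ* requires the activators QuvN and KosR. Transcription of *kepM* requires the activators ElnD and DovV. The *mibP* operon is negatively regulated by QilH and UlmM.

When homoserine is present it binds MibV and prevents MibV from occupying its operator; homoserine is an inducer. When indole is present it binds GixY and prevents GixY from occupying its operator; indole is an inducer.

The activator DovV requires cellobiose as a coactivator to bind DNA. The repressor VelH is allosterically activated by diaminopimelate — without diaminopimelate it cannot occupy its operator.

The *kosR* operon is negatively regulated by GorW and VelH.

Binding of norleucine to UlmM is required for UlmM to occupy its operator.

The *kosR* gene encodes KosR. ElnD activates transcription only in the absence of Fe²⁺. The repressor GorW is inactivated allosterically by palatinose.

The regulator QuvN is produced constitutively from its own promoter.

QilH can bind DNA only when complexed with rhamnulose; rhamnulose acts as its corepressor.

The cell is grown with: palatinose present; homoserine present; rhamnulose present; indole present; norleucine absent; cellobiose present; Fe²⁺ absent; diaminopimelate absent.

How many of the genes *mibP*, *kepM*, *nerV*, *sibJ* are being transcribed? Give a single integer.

3

Rhamnulose is present, so QilH is active.
Norleucine is absent, so UlmM is inactive.
With repressor QilH bound, *mibP* is not transcribed.
→ *mibP* is OFF.
Fe²⁺ is absent, so ElnD is active.
Cellobiose is present, so DovV is active.
No repressor is bound and ElnD and DovV are active, so *kepM* is transcribed.
→ *kepM* is ON.
Indole is present, so GixY is inactive.
Homoserine is present, so MibV is inactive.
With no repressor bound, *nerV* is transcribed.
→ *nerV* is ON.
QuvN is produced constitutively and is active.
Palatinose is present, so GorW is inactive.
Diaminopimelate is absent, so VelH is inactive.
With no repressor bound, *kosR* is transcribed.
So KosR is produced and active.
No repressor is bound and QuvN and KosR are active, so *sibJ* is transcribed.
→ *sibJ* is ON.
3 of the 4 genes are transcribed.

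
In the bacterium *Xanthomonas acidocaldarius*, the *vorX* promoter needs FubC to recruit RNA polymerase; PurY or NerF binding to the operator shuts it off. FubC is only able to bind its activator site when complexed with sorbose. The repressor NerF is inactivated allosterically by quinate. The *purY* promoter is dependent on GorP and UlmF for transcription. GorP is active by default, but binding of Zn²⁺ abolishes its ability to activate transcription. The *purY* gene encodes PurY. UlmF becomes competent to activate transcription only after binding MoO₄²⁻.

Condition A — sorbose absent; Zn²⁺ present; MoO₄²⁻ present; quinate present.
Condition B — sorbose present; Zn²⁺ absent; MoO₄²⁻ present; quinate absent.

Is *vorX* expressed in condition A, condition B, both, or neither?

Condition A:
Sorbose is absent, so FubC is inactive.
Zn²⁺ is present, so GorP is inactive.
MoO₄²⁻ is present, so UlmF is active.
Required activator GorP is absent, so *purY* is not transcribed.
So PurY is not produced.
Quinate is present, so NerF is inactive.
Required activator FubC is absent, so *vorX* is not transcribed.
→ *vorX* is OFF in A.
Condition B:
Sorbose is present, so FubC is active.
Zn²⁺ is absent, so GorP is active.
MoO₄²⁻ is present, so UlmF is active.
No repressor is bound and GorP and UlmF are active, so *purY* is transcribed.
So PurY is produced and active.
Quinate is absent, so NerF is active.
With repressor PurY bound, *vorX* is not transcribed.
→ *vorX* is OFF in B.

neither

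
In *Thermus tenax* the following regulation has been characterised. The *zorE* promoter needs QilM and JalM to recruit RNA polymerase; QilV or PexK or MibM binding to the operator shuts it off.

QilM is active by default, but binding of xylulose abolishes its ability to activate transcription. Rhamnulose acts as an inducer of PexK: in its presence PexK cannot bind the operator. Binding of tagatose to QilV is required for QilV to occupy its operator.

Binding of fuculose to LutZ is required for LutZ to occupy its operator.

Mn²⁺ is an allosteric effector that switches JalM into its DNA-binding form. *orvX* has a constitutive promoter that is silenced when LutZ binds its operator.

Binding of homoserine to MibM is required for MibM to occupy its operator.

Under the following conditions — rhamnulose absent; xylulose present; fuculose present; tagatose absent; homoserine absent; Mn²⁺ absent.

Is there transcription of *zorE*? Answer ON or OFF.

Xylulose is present, so QilM is inactive.
Mn²⁺ is absent, so JalM is inactive.
Tagatose is absent, so QilV is inactive.
Rhamnulose is absent, so PexK is active.
Homoserine is absent, so MibM is inactive.
With repressor PexK bound, *zorE* is not transcribed.

OFF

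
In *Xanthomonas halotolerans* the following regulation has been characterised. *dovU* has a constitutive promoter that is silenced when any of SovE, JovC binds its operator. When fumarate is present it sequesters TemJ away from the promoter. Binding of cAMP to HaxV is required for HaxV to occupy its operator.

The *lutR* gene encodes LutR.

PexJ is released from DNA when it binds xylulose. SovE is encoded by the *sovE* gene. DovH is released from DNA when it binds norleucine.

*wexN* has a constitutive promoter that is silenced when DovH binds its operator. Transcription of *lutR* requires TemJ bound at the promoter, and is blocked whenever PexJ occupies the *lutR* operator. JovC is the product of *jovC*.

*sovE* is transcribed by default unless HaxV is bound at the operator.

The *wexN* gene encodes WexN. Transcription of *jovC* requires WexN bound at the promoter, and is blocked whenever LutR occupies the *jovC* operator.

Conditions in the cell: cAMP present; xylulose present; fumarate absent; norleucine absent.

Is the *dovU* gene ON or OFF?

ON

cAMP is present, so HaxV is active.
With repressor HaxV bound, *sovE* is not transcribed.
So SovE is not produced.
Norleucine is absent, so DovH is active.
With repressor DovH bound, *wexN* is not transcribed.
So WexN is not produced.
Fumarate is absent, so TemJ is active.
Xylulose is present, so PexJ is inactive.
No repressor is bound and TemJ is active, so *lutR* is transcribed.
So LutR is produced and active.
With repressor LutR bound, *jovC* is not transcribed.
So JovC is not produced.
With no repressor bound, *dovU* is transcribed.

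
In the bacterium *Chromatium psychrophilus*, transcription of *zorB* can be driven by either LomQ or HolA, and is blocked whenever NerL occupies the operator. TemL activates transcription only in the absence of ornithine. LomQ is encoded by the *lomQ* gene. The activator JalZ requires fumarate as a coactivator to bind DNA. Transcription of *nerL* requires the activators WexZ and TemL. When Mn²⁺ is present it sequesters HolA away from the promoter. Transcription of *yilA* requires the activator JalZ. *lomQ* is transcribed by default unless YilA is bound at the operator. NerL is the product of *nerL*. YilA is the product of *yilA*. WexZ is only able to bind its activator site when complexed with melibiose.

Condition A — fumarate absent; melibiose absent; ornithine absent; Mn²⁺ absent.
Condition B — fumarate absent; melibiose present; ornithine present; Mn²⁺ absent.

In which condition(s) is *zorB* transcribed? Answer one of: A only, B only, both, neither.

Condition A:
Fumarate is absent, so JalZ is inactive.
Required activator JalZ is absent, so *yilA* is not transcribed.
So YilA is not produced.
With no repressor bound, *lomQ* is transcribed.
So LomQ is produced and active.
Melibiose is absent, so WexZ is inactive.
Ornithine is absent, so TemL is active.
Required activator WexZ is absent, so *nerL* is not transcribed.
So NerL is not produced.
Mn²⁺ is absent, so HolA is active.
Activator LomQ is present, so *zorB* is transcribed.
→ *zorB* is ON in A.
Condition B:
Fumarate is absent, so JalZ is inactive.
Required activator JalZ is absent, so *yilA* is not transcribed.
So YilA is not produced.
With no repressor bound, *lomQ* is transcribed.
So LomQ is produced and active.
Melibiose is present, so WexZ is active.
Ornithine is present, so TemL is inactive.
Required activator TemL is absent, so *nerL* is not transcribed.
So NerL is not produced.
Mn²⁺ is absent, so HolA is active.
Activator LomQ is present, so *zorB* is transcribed.
→ *zorB* is ON in B.

both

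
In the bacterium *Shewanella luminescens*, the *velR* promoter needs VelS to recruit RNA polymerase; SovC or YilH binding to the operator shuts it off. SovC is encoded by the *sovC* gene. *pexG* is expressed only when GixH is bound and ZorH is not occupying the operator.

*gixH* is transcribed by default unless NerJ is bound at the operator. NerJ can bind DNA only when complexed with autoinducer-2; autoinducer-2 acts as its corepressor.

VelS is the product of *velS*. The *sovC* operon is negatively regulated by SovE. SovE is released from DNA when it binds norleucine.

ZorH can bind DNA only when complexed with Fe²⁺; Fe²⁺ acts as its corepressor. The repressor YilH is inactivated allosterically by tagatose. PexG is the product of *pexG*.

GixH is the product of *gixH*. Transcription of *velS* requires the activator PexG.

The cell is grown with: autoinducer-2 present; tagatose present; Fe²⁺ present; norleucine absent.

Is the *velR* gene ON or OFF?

Fe²⁺ is present, so ZorH is active.
Autoinducer-2 is present, so NerJ is active.
With repressor NerJ bound, *gixH* is not transcribed.
So GixH is not produced.
With repressor ZorH bound, *pexG* is not transcribed.
So PexG is not produced.
Required activator PexG is absent, so *velS* is not transcribed.
So VelS is not produced.
Norleucine is absent, so SovE is active.
With repressor SovE bound, *sovC* is not transcribed.
So SovC is not produced.
Tagatose is present, so YilH is inactive.
Required activator VelS is absent, so *velR* is not transcribed.

OFF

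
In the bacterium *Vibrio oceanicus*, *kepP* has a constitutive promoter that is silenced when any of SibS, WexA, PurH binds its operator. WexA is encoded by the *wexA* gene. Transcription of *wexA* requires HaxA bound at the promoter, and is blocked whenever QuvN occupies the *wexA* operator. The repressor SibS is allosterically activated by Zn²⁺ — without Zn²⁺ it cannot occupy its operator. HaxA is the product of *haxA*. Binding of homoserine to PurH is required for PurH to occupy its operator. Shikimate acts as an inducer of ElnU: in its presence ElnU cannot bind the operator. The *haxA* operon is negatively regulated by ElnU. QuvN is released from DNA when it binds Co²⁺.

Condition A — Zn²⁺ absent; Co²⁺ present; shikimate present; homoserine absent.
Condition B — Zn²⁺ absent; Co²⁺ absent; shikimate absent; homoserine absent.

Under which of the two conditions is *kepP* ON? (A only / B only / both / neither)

Condition A:
Zn²⁺ is absent, so SibS is inactive.
Co²⁺ is present, so QuvN is inactive.
Shikimate is present, so ElnU is inactive.
With no repressor bound, *haxA* is transcribed.
So HaxA is produced and active.
No repressor is bound and HaxA is active, so *wexA* is transcribed.
So WexA is produced and active.
Homoserine is absent, so PurH is inactive.
With repressor WexA bound, *kepP* is not transcribed.
→ *kepP* is OFF in A.
Condition B:
Zn²⁺ is absent, so SibS is inactive.
Co²⁺ is absent, so QuvN is active.
Shikimate is absent, so ElnU is active.
With repressor ElnU bound, *haxA* is not transcribed.
So HaxA is not produced.
With repressor QuvN bound, *wexA* is not transcribed.
So WexA is not produced.
Homoserine is absent, so PurH is inactive.
With no repressor bound, *kepP* is transcribed.
→ *kepP* is ON in B.

B only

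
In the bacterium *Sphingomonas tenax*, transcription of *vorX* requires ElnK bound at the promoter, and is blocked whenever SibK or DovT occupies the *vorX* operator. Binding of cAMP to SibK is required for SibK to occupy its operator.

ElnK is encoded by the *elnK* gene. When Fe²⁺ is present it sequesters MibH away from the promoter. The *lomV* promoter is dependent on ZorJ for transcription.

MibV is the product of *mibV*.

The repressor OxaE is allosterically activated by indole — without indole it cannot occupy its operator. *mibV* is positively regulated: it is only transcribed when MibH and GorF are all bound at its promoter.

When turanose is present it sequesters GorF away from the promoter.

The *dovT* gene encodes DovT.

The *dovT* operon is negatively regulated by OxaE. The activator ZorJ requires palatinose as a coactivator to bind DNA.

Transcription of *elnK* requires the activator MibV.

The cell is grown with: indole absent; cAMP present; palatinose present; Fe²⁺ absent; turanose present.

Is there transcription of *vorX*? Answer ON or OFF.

OFF

Fe²⁺ is absent, so MibH is active.
Turanose is present, so GorF is inactive.
Required activator GorF is absent, so *mibV* is not transcribed.
So MibV is not produced.
Required activator MibV is absent, so *elnK* is not transcribed.
So ElnK is not produced.
cAMP is present, so SibK is active.
Indole is absent, so OxaE is inactive.
With no repressor bound, *dovT* is transcribed.
So DovT is produced and active.
With repressor SibK bound, *vorX* is not transcribed.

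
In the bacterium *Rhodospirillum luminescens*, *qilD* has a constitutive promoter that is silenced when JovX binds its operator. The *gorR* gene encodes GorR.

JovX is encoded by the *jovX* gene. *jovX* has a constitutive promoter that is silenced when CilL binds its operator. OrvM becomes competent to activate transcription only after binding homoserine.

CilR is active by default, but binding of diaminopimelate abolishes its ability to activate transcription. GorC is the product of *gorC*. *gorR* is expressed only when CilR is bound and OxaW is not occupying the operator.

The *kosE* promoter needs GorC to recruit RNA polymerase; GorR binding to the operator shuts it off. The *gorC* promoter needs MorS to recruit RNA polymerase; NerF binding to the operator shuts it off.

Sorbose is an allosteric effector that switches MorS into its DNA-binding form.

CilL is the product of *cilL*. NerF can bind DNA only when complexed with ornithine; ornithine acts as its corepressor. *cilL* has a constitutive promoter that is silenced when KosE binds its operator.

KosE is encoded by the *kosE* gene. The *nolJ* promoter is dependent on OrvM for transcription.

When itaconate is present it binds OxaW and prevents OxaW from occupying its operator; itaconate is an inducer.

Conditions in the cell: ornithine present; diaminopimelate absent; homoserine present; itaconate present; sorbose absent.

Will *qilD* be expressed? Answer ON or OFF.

Sorbose is absent, so MorS is inactive.
Ornithine is present, so NerF is active.
With repressor NerF bound, *gorC* is not transcribed.
So GorC is not produced.
Itaconate is present, so OxaW is inactive.
Diaminopimelate is absent, so CilR is active.
No repressor is bound and CilR is active, so *gorR* is transcribed.
So GorR is produced and active.
With repressor GorR bound, *kosE* is not transcribed.
So KosE is not produced.
With no repressor bound, *cilL* is transcribed.
So CilL is produced and active.
With repressor CilL bound, *jovX* is not transcribed.
So JovX is not produced.
With no repressor bound, *qilD* is transcribed.

ON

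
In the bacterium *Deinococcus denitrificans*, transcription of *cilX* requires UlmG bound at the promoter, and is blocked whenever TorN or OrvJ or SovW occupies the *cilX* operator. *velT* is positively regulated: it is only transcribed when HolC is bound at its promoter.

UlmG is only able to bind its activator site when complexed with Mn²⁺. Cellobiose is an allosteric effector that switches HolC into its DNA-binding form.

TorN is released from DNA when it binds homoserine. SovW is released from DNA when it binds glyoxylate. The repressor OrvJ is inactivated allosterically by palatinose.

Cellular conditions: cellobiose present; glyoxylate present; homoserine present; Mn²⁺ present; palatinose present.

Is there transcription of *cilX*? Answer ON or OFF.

Homoserine is present, so TorN is inactive.
Mn²⁺ is present, so UlmG is active.
Palatinose is present, so OrvJ is inactive.
Glyoxylate is present, so SovW is inactive.
No repressor is bound and UlmG is active, so *cilX* is transcribed.

ON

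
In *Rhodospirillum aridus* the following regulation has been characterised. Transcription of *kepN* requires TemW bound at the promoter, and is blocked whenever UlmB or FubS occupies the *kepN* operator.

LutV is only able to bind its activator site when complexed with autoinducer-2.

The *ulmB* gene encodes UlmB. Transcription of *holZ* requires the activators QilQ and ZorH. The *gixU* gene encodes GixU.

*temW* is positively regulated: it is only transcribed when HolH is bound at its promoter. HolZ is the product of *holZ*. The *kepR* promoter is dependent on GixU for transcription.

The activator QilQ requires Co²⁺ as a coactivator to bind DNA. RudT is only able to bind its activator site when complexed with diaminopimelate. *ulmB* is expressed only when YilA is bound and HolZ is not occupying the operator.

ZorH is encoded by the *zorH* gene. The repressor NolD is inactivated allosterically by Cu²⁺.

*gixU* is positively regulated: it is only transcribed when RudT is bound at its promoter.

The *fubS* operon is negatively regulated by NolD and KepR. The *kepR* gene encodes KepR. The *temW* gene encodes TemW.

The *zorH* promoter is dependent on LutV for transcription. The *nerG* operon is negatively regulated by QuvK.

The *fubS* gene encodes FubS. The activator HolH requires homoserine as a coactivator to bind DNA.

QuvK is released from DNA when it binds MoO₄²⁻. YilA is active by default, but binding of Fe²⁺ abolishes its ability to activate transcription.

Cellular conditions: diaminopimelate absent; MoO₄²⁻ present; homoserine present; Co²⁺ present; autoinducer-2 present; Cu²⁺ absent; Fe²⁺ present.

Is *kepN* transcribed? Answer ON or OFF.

Fe²⁺ is present, so YilA is inactive.
Co²⁺ is present, so QilQ is active.
Autoinducer-2 is present, so LutV is active.
No repressor is bound and LutV is active, so *zorH* is transcribed.
So ZorH is produced and active.
No repressor is bound and QilQ and ZorH are active, so *holZ* is transcribed.
So HolZ is produced and active.
With repressor HolZ bound, *ulmB* is not transcribed.
So UlmB is not produced.
Homoserine is present, so HolH is active.
No repressor is bound and HolH is active, so *temW* is transcribed.
So TemW is produced and active.
Cu²⁺ is absent, so NolD is active.
Diaminopimelate is absent, so RudT is inactive.
Required activator RudT is absent, so *gixU* is not transcribed.
So GixU is not produced.
Required activator GixU is absent, so *kepR* is not transcribed.
So KepR is not produced.
With repressor NolD bound, *fubS* is not transcribed.
So FubS is not produced.
No repressor is bound and TemW is active, so *kepN* is transcribed.

ON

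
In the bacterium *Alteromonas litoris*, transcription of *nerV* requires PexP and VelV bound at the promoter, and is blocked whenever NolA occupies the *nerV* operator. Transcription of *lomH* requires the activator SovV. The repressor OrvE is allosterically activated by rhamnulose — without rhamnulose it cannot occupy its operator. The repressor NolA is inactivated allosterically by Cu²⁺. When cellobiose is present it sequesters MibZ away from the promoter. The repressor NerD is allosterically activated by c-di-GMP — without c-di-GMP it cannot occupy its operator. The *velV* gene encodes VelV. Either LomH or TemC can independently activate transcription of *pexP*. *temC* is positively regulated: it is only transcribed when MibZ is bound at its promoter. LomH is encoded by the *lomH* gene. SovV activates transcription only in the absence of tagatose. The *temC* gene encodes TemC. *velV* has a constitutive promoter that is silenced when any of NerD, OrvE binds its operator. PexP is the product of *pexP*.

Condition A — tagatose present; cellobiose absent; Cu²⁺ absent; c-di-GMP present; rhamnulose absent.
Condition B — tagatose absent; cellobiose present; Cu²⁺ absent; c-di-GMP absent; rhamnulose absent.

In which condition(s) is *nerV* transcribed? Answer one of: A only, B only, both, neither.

Condition A:
Tagatose is present, so SovV is inactive.
Required activator SovV is absent, so *lomH* is not transcribed.
So LomH is not produced.
Cellobiose is absent, so MibZ is active.
No repressor is bound and MibZ is active, so *temC* is transcribed.
So TemC is produced and active.
Activator TemC is present, so *pexP* is transcribed.
So PexP is produced and active.
Cu²⁺ is absent, so NolA is active.
c-di-GMP is present, so NerD is active.
Rhamnulose is absent, so OrvE is inactive.
With repressor NerD bound, *velV* is not transcribed.
So VelV is not produced.
With repressor NolA bound, *nerV* is not transcribed.
→ *nerV* is OFF in A.
Condition B:
Tagatose is absent, so SovV is active.
No repressor is bound and SovV is active, so *lomH* is transcribed.
So LomH is produced and active.
Cellobiose is present, so MibZ is inactive.
Required activator MibZ is absent, so *temC* is not transcribed.
So TemC is not produced.
Activator LomH is present, so *pexP* is transcribed.
So PexP is produced and active.
Cu²⁺ is absent, so NolA is active.
c-di-GMP is absent, so NerD is inactive.
Rhamnulose is absent, so OrvE is inactive.
With no repressor bound, *velV* is transcribed.
So VelV is produced and active.
With repressor NolA bound, *nerV* is not transcribed.
→ *nerV* is OFF in B.

neither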